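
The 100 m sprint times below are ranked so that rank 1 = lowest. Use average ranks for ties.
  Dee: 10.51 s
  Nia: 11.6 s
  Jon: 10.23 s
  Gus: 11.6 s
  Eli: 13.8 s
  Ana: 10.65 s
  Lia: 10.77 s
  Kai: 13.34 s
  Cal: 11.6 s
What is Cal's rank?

Sorted (ascending): 10.23, 10.51, 10.65, 10.77, 11.6, 11.6, 11.6, 13.34, 13.8
The 3 values of 11.6 occupy positions 5–7 → average rank 6.
Cal has value 11.6 s → rank 6.

6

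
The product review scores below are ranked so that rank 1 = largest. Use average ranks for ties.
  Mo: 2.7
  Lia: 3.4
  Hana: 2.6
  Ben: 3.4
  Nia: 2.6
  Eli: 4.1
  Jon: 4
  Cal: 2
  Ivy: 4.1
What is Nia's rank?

7.5

Sorted (descending): 4.1, 4.1, 4, 3.4, 3.4, 2.7, 2.6, 2.6, 2
The 2 values of 4.1 occupy positions 1–2 → average rank (1+2)/2 = 1.5.
The 2 values of 3.4 occupy positions 4–5 → average rank (4+5)/2 = 4.5.
The 2 values of 2.6 occupy positions 7–8 → average rank (7+8)/2 = 7.5.
Nia has value 2.6 → rank 7.5.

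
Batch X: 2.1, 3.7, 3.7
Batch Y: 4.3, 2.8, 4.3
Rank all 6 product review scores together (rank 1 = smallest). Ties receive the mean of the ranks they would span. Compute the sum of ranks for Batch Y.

13

Sorted (ascending): 2.1, 2.8, 3.7, 3.7, 4.3, 4.3
The 2 values of 3.7 occupy positions 3–4 → average rank (3+4)/2 = 3.5.
The 2 values of 4.3 occupy positions 5–6 → average rank (5+6)/2 = 5.5.
Batch Y values → pooled ranks: 4.3→5.5, 2.8→2, 4.3→5.5
Rank sum = 5.5 + 2 + 5.5 = 13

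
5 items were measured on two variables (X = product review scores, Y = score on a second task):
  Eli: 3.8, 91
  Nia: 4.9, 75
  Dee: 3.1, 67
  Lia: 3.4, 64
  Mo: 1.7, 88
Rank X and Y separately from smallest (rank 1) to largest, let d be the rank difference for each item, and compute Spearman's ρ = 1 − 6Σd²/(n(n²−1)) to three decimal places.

Ranks of variable 1: 4, 5, 2, 3, 1
Ranks of variable 2: 5, 3, 2, 1, 4
d = r₁ − r₂: -1, 2, 0, 2, -3
d²: 1, 4, 0, 4, 9; Σd² = 18
ρ = 1 − 6·18/(5·24) = 1 − 108/120 = 0.100

0.100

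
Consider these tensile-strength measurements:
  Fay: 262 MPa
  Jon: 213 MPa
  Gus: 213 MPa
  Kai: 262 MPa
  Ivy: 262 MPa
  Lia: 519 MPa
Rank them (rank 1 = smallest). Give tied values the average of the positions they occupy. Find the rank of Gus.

1.5

Sorted (ascending): 213, 213, 262, 262, 262, 519
The 2 values of 213 occupy positions 1–2 → average rank (1+2)/2 = 1.5.
The 3 values of 262 occupy positions 3–5 → average rank 4.
Gus has value 213 MPa → rank 1.5.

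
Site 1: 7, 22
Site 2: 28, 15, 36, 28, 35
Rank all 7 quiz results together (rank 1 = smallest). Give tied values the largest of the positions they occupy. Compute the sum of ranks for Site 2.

Sorted (ascending): 7, 15, 22, 28, 28, 35, 36
The 2 values of 28 occupy positions 4–5 → each gets rank 5.
Site 2 values → pooled ranks: 28→5, 15→2, 36→7, 28→5, 35→6
Rank sum = 5 + 2 + 7 + 5 + 6 = 25

25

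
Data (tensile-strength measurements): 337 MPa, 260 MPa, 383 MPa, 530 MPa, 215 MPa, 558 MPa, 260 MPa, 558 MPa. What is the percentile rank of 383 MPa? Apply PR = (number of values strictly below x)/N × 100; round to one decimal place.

50.0

N = 8.
Strictly below 383: 4. Equal to 383: 1.
PR = 4/8 × 100 = 50.0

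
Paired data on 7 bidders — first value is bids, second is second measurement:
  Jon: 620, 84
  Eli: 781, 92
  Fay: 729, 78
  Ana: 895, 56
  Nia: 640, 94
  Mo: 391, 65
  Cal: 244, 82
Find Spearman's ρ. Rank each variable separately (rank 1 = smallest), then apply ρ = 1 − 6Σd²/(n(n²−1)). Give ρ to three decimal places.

-0.107

Ranks of variable 1: 3, 6, 5, 7, 4, 2, 1
Ranks of variable 2: 5, 6, 3, 1, 7, 2, 4
d = r₁ − r₂: -2, 0, 2, 6, -3, 0, -3
d²: 4, 0, 4, 36, 9, 0, 9; Σd² = 62
ρ = 1 − 6·62/(7·48) = 1 − 372/336 = -0.107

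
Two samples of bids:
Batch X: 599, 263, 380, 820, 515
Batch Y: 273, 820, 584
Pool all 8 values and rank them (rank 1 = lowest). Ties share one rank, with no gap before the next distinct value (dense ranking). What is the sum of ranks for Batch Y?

14

Sorted (ascending): 263, 273, 380, 515, 584, 599, 820, 820
The 2 values of 820 share dense rank 7.
Remaining distinct values take the next consecutive integers.
Batch Y values → pooled ranks: 273→2, 820→7, 584→5
Rank sum = 2 + 7 + 5 = 14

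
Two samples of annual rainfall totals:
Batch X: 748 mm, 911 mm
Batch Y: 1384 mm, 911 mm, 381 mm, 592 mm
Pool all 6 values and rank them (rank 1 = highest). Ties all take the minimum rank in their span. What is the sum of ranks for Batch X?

Sorted (descending): 1384, 911, 911, 748, 592, 381
The 2 values of 911 occupy positions 2–3 → each gets rank 2.
Batch X values → pooled ranks: 748→4, 911→2
Rank sum = 4 + 2 = 6

6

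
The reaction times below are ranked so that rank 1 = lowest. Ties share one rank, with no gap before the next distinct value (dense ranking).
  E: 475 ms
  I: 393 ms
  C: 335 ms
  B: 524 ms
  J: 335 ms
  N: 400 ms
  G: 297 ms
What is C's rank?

Sorted (ascending): 297, 335, 335, 393, 400, 475, 524
The 2 values of 335 share dense rank 2.
Remaining distinct values take the next consecutive integers.
C has value 335 ms → rank 2.

2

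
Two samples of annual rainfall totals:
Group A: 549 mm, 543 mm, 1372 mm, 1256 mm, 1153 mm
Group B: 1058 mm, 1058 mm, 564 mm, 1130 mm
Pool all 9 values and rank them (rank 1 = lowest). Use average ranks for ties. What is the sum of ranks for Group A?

Sorted (ascending): 543, 549, 564, 1058, 1058, 1130, 1153, 1256, 1372
The 2 values of 1058 occupy positions 4–5 → average rank (4+5)/2 = 4.5.
Group A values → pooled ranks: 549→2, 543→1, 1372→9, 1256→8, 1153→7
Rank sum = 2 + 1 + 9 + 8 + 7 = 27

27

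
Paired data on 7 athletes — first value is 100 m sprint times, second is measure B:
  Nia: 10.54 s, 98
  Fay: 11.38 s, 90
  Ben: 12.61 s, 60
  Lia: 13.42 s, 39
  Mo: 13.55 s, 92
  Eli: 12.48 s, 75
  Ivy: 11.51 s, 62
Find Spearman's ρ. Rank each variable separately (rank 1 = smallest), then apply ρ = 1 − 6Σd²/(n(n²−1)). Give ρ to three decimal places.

Ranks of variable 1: 1, 2, 5, 6, 7, 4, 3
Ranks of variable 2: 7, 5, 2, 1, 6, 4, 3
d = r₁ − r₂: -6, -3, 3, 5, 1, 0, 0
d²: 36, 9, 9, 25, 1, 0, 0; Σd² = 80
ρ = 1 − 6·80/(7·48) = 1 − 480/336 = -0.429

-0.429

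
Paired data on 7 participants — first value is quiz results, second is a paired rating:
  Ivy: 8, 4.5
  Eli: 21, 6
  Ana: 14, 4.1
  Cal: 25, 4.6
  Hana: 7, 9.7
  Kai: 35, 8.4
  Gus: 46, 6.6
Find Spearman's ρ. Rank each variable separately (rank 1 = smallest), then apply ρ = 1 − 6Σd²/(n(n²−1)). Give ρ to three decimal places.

0.143

Ranks of variable 1: 2, 4, 3, 5, 1, 6, 7
Ranks of variable 2: 2, 4, 1, 3, 7, 6, 5
d = r₁ − r₂: 0, 0, 2, 2, -6, 0, 2
d²: 0, 0, 4, 4, 36, 0, 4; Σd² = 48
ρ = 1 − 6·48/(7·48) = 1 − 288/336 = 0.143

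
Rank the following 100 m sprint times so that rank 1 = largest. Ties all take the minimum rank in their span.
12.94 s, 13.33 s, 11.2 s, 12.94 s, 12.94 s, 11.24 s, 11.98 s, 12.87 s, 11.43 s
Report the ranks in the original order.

2, 1, 9, 2, 2, 8, 6, 5, 7

Sorted (descending): 13.33, 12.94, 12.94, 12.94, 12.87, 11.98, 11.43, 11.24, 11.2
The 3 values of 12.94 occupy positions 2–4 → each gets rank 2.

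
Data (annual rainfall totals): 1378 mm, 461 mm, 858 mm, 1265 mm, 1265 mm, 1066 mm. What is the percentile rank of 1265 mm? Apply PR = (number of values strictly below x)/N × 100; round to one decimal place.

N = 6.
Strictly below 1265: 3. Equal to 1265: 2.
PR = 3/6 × 100 = 50.0

50.0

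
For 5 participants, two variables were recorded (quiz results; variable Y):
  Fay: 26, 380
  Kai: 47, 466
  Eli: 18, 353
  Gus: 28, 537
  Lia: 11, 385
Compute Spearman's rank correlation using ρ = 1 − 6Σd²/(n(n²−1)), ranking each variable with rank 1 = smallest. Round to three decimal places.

0.600

Ranks of variable 1: 3, 5, 2, 4, 1
Ranks of variable 2: 2, 4, 1, 5, 3
d = r₁ − r₂: 1, 1, 1, -1, -2
d²: 1, 1, 1, 1, 4; Σd² = 8
ρ = 1 − 6·8/(5·24) = 1 − 48/120 = 0.600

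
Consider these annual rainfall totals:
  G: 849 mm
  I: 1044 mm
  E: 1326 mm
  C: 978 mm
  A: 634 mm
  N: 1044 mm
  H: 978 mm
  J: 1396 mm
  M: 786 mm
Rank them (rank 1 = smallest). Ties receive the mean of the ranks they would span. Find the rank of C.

Sorted (ascending): 634, 786, 849, 978, 978, 1044, 1044, 1326, 1396
The 2 values of 978 occupy positions 4–5 → average rank (4+5)/2 = 4.5.
The 2 values of 1044 occupy positions 6–7 → average rank (6+7)/2 = 6.5.
C has value 978 mm → rank 4.5.

4.5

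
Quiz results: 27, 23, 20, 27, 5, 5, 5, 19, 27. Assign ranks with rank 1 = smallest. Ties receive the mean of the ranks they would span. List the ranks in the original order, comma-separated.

8, 6, 5, 8, 2, 2, 2, 4, 8

Sorted (ascending): 5, 5, 5, 19, 20, 23, 27, 27, 27
The 3 values of 5 occupy positions 1–3 → average rank 2.
The 3 values of 27 occupy positions 7–9 → average rank 8.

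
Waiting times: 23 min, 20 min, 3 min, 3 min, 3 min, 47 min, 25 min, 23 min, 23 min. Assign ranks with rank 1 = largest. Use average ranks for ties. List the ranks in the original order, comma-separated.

4, 6, 8, 8, 8, 1, 2, 4, 4

Sorted (descending): 47, 25, 23, 23, 23, 20, 3, 3, 3
The 3 values of 23 occupy positions 3–5 → average rank 4.
The 3 values of 3 occupy positions 7–9 → average rank 8.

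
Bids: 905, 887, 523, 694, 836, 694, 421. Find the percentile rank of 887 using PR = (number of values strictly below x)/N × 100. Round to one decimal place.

71.4

N = 7.
Strictly below 887: 5. Equal to 887: 1.
PR = 5/7 × 100 = 71.4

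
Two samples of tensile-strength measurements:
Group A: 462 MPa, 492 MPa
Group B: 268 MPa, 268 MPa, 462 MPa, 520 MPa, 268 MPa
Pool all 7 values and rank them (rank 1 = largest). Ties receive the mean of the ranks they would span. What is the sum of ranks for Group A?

Sorted (descending): 520, 492, 462, 462, 268, 268, 268
The 2 values of 462 occupy positions 3–4 → average rank (3+4)/2 = 3.5.
The 3 values of 268 occupy positions 5–7 → average rank 6.
Group A values → pooled ranks: 462→3.5, 492→2
Rank sum = 3.5 + 2 = 5.5

5.5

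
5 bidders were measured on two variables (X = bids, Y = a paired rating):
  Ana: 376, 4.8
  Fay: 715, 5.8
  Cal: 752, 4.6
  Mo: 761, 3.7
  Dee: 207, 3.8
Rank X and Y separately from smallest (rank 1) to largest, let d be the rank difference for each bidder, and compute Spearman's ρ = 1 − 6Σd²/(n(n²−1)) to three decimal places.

Ranks of variable 1: 2, 3, 4, 5, 1
Ranks of variable 2: 4, 5, 3, 1, 2
d = r₁ − r₂: -2, -2, 1, 4, -1
d²: 4, 4, 1, 16, 1; Σd² = 26
ρ = 1 − 6·26/(5·24) = 1 − 156/120 = -0.300

-0.300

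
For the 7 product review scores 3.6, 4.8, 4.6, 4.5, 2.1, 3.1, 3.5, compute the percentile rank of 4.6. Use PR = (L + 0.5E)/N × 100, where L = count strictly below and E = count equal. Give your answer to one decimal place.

78.6

N = 7.
Strictly below 4.6: 5. Equal to 4.6: 1.
PR = (5 + 0.5·1)/7 × 100 = 78.6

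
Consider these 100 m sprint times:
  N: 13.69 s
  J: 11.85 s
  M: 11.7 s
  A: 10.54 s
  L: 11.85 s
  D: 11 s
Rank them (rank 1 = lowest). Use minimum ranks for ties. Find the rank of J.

Sorted (ascending): 10.54, 11, 11.7, 11.85, 11.85, 13.69
The 2 values of 11.85 occupy positions 4–5 → each gets rank 4.
J has value 11.85 s → rank 4.

4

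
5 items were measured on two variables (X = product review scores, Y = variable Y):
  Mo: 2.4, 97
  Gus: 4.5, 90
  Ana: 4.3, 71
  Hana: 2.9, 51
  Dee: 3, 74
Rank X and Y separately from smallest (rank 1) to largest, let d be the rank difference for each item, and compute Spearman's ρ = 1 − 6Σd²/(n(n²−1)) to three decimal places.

Ranks of variable 1: 1, 5, 4, 2, 3
Ranks of variable 2: 5, 4, 2, 1, 3
d = r₁ − r₂: -4, 1, 2, 1, 0
d²: 16, 1, 4, 1, 0; Σd² = 22
ρ = 1 − 6·22/(5·24) = 1 − 132/120 = -0.100

-0.100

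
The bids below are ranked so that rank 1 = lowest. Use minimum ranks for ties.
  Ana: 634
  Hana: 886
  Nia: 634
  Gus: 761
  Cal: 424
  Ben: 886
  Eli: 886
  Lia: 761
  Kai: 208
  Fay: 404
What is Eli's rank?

8

Sorted (ascending): 208, 404, 424, 634, 634, 761, 761, 886, 886, 886
The 2 values of 634 occupy positions 4–5 → each gets rank 4.
The 2 values of 761 occupy positions 6–7 → each gets rank 6.
The 3 values of 886 occupy positions 8–10 → each gets rank 8.
Eli has value 886 → rank 8.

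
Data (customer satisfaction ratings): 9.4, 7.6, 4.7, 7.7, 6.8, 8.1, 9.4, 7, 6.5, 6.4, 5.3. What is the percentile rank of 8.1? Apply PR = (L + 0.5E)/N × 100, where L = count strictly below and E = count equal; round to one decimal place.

77.3

N = 11.
Strictly below 8.1: 8. Equal to 8.1: 1.
PR = (8 + 0.5·1)/11 × 100 = 77.3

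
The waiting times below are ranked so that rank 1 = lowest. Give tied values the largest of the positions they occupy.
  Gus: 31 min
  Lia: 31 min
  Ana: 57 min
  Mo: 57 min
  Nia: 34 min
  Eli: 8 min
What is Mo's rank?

Sorted (ascending): 8, 31, 31, 34, 57, 57
The 2 values of 31 occupy positions 2–3 → each gets rank 3.
The 2 values of 57 occupy positions 5–6 → each gets rank 6.
Mo has value 57 min → rank 6.

6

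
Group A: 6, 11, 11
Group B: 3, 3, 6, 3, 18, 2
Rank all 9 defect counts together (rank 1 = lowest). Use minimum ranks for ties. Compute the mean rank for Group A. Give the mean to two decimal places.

Sorted (ascending): 2, 3, 3, 3, 6, 6, 11, 11, 18
The 3 values of 3 occupy positions 2–4 → each gets rank 2.
The 2 values of 6 occupy positions 5–6 → each gets rank 5.
The 2 values of 11 occupy positions 7–8 → each gets rank 7.
Group A values → pooled ranks: 6→5, 11→7, 11→7
Mean rank = (5 + 7 + 7) / 3 = 6.33

6.33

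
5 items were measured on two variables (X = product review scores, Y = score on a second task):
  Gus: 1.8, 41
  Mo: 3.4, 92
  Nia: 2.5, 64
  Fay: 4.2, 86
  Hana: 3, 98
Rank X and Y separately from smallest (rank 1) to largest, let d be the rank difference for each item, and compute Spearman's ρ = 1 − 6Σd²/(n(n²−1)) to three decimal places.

0.600

Ranks of variable 1: 1, 4, 2, 5, 3
Ranks of variable 2: 1, 4, 2, 3, 5
d = r₁ − r₂: 0, 0, 0, 2, -2
d²: 0, 0, 0, 4, 4; Σd² = 8
ρ = 1 − 6·8/(5·24) = 1 − 48/120 = 0.600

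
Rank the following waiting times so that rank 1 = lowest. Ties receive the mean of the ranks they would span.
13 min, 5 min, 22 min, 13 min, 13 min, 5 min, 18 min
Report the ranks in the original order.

Sorted (ascending): 5, 5, 13, 13, 13, 18, 22
The 2 values of 5 occupy positions 1–2 → average rank (1+2)/2 = 1.5.
The 3 values of 13 occupy positions 3–5 → average rank 4.

4, 1.5, 7, 4, 4, 1.5, 6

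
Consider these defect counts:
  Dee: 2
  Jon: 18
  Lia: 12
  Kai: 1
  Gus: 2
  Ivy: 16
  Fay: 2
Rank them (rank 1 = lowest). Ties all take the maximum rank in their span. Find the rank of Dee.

4

Sorted (ascending): 1, 2, 2, 2, 12, 16, 18
The 3 values of 2 occupy positions 2–4 → each gets rank 4.
Dee has value 2 → rank 4.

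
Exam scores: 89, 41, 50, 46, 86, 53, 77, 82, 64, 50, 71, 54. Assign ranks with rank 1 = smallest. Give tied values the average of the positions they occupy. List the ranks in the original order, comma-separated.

Sorted (ascending): 41, 46, 50, 50, 53, 54, 64, 71, 77, 82, 86, 89
The 2 values of 50 occupy positions 3–4 → average rank (3+4)/2 = 3.5.

12, 1, 3.5, 2, 11, 5, 9, 10, 7, 3.5, 8, 6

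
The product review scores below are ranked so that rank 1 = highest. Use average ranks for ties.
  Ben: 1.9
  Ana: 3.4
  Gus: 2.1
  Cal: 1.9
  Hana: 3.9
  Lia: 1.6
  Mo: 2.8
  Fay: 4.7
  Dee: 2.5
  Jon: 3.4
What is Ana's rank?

3.5

Sorted (descending): 4.7, 3.9, 3.4, 3.4, 2.8, 2.5, 2.1, 1.9, 1.9, 1.6
The 2 values of 3.4 occupy positions 3–4 → average rank (3+4)/2 = 3.5.
The 2 values of 1.9 occupy positions 8–9 → average rank (8+9)/2 = 8.5.
Ana has value 3.4 → rank 3.5.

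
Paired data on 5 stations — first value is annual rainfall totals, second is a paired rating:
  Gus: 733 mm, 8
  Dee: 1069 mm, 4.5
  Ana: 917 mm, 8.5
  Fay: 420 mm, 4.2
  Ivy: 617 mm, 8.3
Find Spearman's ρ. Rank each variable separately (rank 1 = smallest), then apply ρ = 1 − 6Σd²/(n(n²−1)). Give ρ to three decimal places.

Ranks of variable 1: 3, 5, 4, 1, 2
Ranks of variable 2: 3, 2, 5, 1, 4
d = r₁ − r₂: 0, 3, -1, 0, -2
d²: 0, 9, 1, 0, 4; Σd² = 14
ρ = 1 − 6·14/(5·24) = 1 − 84/120 = 0.300

0.300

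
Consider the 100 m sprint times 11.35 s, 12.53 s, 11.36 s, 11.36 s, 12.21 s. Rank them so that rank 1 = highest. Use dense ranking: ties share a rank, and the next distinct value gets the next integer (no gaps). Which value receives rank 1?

Sorted (descending): 12.53, 12.21, 11.36, 11.36, 11.35
The 2 values of 11.36 share dense rank 3.
Remaining distinct values take the next consecutive integers.
Rank 1 → value 12.53.

12.53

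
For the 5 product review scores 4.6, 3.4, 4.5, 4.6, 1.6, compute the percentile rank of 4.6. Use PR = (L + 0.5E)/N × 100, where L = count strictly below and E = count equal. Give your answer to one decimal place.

N = 5.
Strictly below 4.6: 3. Equal to 4.6: 2.
PR = (3 + 0.5·2)/5 × 100 = 80.0

80.0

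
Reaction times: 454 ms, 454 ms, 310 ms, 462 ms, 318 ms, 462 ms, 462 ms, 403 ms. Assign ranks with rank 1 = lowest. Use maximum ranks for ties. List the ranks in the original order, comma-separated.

5, 5, 1, 8, 2, 8, 8, 3

Sorted (ascending): 310, 318, 403, 454, 454, 462, 462, 462
The 2 values of 454 occupy positions 4–5 → each gets rank 5.
The 3 values of 462 occupy positions 6–8 → each gets rank 8.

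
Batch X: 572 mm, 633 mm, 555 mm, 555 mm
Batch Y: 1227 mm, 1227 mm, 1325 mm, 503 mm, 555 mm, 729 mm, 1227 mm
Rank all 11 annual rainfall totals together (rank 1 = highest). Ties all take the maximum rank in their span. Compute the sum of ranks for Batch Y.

Sorted (descending): 1325, 1227, 1227, 1227, 729, 633, 572, 555, 555, 555, 503
The 3 values of 1227 occupy positions 2–4 → each gets rank 4.
The 3 values of 555 occupy positions 8–10 → each gets rank 10.
Batch Y values → pooled ranks: 1227→4, 1227→4, 1325→1, 503→11, 555→10, 729→5, 1227→4
Rank sum = 4 + 4 + 1 + 11 + 10 + 5 + 4 = 39

39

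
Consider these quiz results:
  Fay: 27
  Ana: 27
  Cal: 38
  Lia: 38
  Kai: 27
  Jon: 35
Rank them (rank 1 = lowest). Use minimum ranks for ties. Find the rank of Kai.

Sorted (ascending): 27, 27, 27, 35, 38, 38
The 3 values of 27 occupy positions 1–3 → each gets rank 1.
The 2 values of 38 occupy positions 5–6 → each gets rank 5.
Kai has value 27 → rank 1.

1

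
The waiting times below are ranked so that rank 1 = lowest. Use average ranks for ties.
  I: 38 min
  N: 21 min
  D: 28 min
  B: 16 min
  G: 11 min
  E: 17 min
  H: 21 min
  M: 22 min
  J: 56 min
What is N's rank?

Sorted (ascending): 11, 16, 17, 21, 21, 22, 28, 38, 56
The 2 values of 21 occupy positions 4–5 → average rank (4+5)/2 = 4.5.
N has value 21 min → rank 4.5.

4.5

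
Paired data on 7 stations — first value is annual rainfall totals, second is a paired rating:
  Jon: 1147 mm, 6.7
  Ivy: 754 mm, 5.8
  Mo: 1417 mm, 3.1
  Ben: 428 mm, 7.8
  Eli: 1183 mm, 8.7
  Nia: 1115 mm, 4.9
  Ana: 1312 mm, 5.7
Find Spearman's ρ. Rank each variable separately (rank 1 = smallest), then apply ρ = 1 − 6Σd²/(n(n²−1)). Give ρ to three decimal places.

-0.429

Ranks of variable 1: 4, 2, 7, 1, 5, 3, 6
Ranks of variable 2: 5, 4, 1, 6, 7, 2, 3
d = r₁ − r₂: -1, -2, 6, -5, -2, 1, 3
d²: 1, 4, 36, 25, 4, 1, 9; Σd² = 80
ρ = 1 − 6·80/(7·48) = 1 − 480/336 = -0.429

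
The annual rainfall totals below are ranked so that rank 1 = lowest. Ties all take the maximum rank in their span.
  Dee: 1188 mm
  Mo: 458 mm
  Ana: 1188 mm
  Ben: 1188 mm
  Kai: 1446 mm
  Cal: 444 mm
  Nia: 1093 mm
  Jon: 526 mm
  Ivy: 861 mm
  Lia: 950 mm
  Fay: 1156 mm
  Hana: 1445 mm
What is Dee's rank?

10

Sorted (ascending): 444, 458, 526, 861, 950, 1093, 1156, 1188, 1188, 1188, 1445, 1446
The 3 values of 1188 occupy positions 8–10 → each gets rank 10.
Dee has value 1188 mm → rank 10.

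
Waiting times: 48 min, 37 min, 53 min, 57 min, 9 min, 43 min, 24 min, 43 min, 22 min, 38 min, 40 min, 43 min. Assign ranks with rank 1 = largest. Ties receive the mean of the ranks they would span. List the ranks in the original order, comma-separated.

3, 9, 2, 1, 12, 5, 10, 5, 11, 8, 7, 5

Sorted (descending): 57, 53, 48, 43, 43, 43, 40, 38, 37, 24, 22, 9
The 3 values of 43 occupy positions 4–6 → average rank 5.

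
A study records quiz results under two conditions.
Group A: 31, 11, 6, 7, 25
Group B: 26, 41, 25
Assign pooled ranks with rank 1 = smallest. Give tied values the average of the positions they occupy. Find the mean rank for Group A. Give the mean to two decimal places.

3.50

Sorted (ascending): 6, 7, 11, 25, 25, 26, 31, 41
The 2 values of 25 occupy positions 4–5 → average rank (4+5)/2 = 4.5.
Group A values → pooled ranks: 31→7, 11→3, 6→1, 7→2, 25→4.5
Mean rank = (7 + 3 + 1 + 2 + 4.5) / 5 = 3.50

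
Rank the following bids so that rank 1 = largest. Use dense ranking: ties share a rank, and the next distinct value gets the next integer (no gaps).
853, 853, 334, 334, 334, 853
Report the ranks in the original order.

1, 1, 2, 2, 2, 1

Sorted (descending): 853, 853, 853, 334, 334, 334
The 3 values of 853 share dense rank 1.
The 3 values of 334 share dense rank 2.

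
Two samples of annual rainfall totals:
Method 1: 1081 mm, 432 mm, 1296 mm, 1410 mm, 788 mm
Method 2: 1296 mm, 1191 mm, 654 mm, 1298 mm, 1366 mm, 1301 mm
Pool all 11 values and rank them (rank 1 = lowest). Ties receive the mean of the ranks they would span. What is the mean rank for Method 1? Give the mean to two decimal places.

Sorted (ascending): 432, 654, 788, 1081, 1191, 1296, 1296, 1298, 1301, 1366, 1410
The 2 values of 1296 occupy positions 6–7 → average rank (6+7)/2 = 6.5.
Method 1 values → pooled ranks: 1081→4, 432→1, 1296→6.5, 1410→11, 788→3
Mean rank = (4 + 1 + 6.5 + 11 + 3) / 5 = 5.10

5.10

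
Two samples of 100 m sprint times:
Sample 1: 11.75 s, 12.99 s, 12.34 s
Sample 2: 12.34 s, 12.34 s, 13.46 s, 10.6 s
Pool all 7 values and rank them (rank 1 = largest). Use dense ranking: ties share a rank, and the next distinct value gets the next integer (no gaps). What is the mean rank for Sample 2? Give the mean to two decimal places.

3.00

Sorted (descending): 13.46, 12.99, 12.34, 12.34, 12.34, 11.75, 10.6
The 3 values of 12.34 share dense rank 3.
Remaining distinct values take the next consecutive integers.
Sample 2 values → pooled ranks: 12.34→3, 12.34→3, 13.46→1, 10.6→5
Mean rank = (3 + 3 + 1 + 5) / 4 = 3.00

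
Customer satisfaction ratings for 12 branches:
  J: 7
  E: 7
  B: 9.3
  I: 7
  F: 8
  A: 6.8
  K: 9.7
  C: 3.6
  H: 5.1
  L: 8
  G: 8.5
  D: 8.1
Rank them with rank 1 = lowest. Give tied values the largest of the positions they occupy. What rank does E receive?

6

Sorted (ascending): 3.6, 5.1, 6.8, 7, 7, 7, 8, 8, 8.1, 8.5, 9.3, 9.7
The 3 values of 7 occupy positions 4–6 → each gets rank 6.
The 2 values of 8 occupy positions 7–8 → each gets rank 8.
E has value 7 → rank 6.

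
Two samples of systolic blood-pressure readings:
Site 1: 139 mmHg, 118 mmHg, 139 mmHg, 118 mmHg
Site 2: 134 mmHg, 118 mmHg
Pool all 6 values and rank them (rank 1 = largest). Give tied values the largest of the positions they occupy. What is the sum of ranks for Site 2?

9

Sorted (descending): 139, 139, 134, 118, 118, 118
The 2 values of 139 occupy positions 1–2 → each gets rank 2.
The 3 values of 118 occupy positions 4–6 → each gets rank 6.
Site 2 values → pooled ranks: 134→3, 118→6
Rank sum = 3 + 6 = 9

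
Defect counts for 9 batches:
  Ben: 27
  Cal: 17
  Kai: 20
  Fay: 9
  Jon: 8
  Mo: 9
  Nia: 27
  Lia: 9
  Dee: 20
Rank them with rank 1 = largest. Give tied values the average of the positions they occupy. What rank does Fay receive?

Sorted (descending): 27, 27, 20, 20, 17, 9, 9, 9, 8
The 2 values of 27 occupy positions 1–2 → average rank (1+2)/2 = 1.5.
The 2 values of 20 occupy positions 3–4 → average rank (3+4)/2 = 3.5.
The 3 values of 9 occupy positions 6–8 → average rank 7.
Fay has value 9 → rank 7.

7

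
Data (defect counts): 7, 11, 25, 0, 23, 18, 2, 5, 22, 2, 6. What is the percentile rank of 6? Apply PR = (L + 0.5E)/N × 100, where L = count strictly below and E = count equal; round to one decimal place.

N = 11.
Strictly below 6: 4. Equal to 6: 1.
PR = (4 + 0.5·1)/11 × 100 = 40.9

40.9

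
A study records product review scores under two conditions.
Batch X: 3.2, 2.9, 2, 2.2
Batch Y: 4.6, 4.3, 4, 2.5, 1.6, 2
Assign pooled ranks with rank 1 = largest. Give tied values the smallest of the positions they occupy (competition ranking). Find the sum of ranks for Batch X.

Sorted (descending): 4.6, 4.3, 4, 3.2, 2.9, 2.5, 2.2, 2, 2, 1.6
The 2 values of 2 occupy positions 8–9 → each gets rank 8.
Batch X values → pooled ranks: 3.2→4, 2.9→5, 2→8, 2.2→7
Rank sum = 4 + 5 + 8 + 7 = 24

24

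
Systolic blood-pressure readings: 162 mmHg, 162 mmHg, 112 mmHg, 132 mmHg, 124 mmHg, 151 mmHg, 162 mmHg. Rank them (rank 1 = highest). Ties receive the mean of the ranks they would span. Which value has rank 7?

Sorted (descending): 162, 162, 162, 151, 132, 124, 112
The 3 values of 162 occupy positions 1–3 → average rank 2.
Rank 7 → value 112.

112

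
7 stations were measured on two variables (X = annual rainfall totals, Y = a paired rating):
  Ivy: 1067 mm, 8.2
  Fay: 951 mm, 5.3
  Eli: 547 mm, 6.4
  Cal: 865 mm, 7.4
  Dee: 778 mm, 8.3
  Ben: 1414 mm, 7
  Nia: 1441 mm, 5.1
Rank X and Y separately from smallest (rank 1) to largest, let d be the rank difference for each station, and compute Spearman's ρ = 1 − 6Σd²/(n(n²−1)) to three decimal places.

Ranks of variable 1: 5, 4, 1, 3, 2, 6, 7
Ranks of variable 2: 6, 2, 3, 5, 7, 4, 1
d = r₁ − r₂: -1, 2, -2, -2, -5, 2, 6
d²: 1, 4, 4, 4, 25, 4, 36; Σd² = 78
ρ = 1 − 6·78/(7·48) = 1 − 468/336 = -0.393

-0.393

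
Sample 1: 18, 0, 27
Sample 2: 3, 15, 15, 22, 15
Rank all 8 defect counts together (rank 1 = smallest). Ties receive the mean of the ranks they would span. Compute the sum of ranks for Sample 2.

21

Sorted (ascending): 0, 3, 15, 15, 15, 18, 22, 27
The 3 values of 15 occupy positions 3–5 → average rank 4.
Sample 2 values → pooled ranks: 3→2, 15→4, 15→4, 22→7, 15→4
Rank sum = 2 + 4 + 4 + 7 + 4 = 21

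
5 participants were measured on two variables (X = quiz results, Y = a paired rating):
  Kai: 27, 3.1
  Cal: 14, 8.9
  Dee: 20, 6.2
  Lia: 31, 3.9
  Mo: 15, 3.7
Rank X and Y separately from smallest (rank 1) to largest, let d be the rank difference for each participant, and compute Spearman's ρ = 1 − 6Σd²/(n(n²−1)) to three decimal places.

-0.500

Ranks of variable 1: 4, 1, 3, 5, 2
Ranks of variable 2: 1, 5, 4, 3, 2
d = r₁ − r₂: 3, -4, -1, 2, 0
d²: 9, 16, 1, 4, 0; Σd² = 30
ρ = 1 − 6·30/(5·24) = 1 − 180/120 = -0.500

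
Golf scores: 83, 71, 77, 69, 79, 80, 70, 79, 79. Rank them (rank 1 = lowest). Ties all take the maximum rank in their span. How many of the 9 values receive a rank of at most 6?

Sorted (ascending): 69, 70, 71, 77, 79, 79, 79, 80, 83
The 3 values of 79 occupy positions 5–7 → each gets rank 7.
Ranks ≤ 6: {1, 2, 3, 4} → 4 values.

4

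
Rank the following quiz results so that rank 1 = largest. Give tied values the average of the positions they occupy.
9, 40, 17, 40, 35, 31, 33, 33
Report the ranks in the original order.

Sorted (descending): 40, 40, 35, 33, 33, 31, 17, 9
The 2 values of 40 occupy positions 1–2 → average rank (1+2)/2 = 1.5.
The 2 values of 33 occupy positions 4–5 → average rank (4+5)/2 = 4.5.

8, 1.5, 7, 1.5, 3, 6, 4.5, 4.5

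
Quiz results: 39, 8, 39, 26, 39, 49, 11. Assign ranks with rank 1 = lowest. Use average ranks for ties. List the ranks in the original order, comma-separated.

5, 1, 5, 3, 5, 7, 2

Sorted (ascending): 8, 11, 26, 39, 39, 39, 49
The 3 values of 39 occupy positions 4–6 → average rank 5.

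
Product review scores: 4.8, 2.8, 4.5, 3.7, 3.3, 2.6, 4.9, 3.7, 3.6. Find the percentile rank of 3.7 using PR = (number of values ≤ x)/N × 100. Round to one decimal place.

66.7

N = 9.
Strictly below 3.7: 4. Equal to 3.7: 2.
PR = 6/9 × 100 = 66.7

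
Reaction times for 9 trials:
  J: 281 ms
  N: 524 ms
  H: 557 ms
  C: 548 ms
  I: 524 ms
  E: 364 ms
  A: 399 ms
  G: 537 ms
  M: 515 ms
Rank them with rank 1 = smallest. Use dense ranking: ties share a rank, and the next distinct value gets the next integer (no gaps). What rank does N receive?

Sorted (ascending): 281, 364, 399, 515, 524, 524, 537, 548, 557
The 2 values of 524 share dense rank 5.
Remaining distinct values take the next consecutive integers.
N has value 524 ms → rank 5.

5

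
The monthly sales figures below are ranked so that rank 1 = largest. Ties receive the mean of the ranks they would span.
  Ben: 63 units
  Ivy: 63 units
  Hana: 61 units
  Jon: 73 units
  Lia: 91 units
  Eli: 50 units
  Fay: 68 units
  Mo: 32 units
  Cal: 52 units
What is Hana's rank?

6

Sorted (descending): 91, 73, 68, 63, 63, 61, 52, 50, 32
The 2 values of 63 occupy positions 4–5 → average rank (4+5)/2 = 4.5.
Hana has value 61 units → rank 6.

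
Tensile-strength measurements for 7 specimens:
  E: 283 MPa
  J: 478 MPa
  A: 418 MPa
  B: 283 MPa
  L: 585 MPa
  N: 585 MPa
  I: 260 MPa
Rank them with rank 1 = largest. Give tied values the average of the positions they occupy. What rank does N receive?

Sorted (descending): 585, 585, 478, 418, 283, 283, 260
The 2 values of 585 occupy positions 1–2 → average rank (1+2)/2 = 1.5.
The 2 values of 283 occupy positions 5–6 → average rank (5+6)/2 = 5.5.
N has value 585 MPa → rank 1.5.

1.5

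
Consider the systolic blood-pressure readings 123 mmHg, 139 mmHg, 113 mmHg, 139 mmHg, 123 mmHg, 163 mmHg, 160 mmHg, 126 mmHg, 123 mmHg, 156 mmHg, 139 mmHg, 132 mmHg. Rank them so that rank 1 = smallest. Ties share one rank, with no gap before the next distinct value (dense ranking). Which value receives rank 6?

Sorted (ascending): 113, 123, 123, 123, 126, 132, 139, 139, 139, 156, 160, 163
The 3 values of 123 share dense rank 2.
The 3 values of 139 share dense rank 5.
Remaining distinct values take the next consecutive integers.
Rank 6 → value 156.

156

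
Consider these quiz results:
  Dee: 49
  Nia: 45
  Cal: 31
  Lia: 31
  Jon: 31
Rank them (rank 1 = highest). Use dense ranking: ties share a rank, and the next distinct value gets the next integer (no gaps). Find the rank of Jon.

3

Sorted (descending): 49, 45, 31, 31, 31
The 3 values of 31 share dense rank 3.
Remaining distinct values take the next consecutive integers.
Jon has value 31 → rank 3.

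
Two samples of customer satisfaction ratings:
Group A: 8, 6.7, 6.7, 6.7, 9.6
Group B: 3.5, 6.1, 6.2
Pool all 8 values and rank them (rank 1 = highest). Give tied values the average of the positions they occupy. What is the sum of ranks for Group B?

21

Sorted (descending): 9.6, 8, 6.7, 6.7, 6.7, 6.2, 6.1, 3.5
The 3 values of 6.7 occupy positions 3–5 → average rank 4.
Group B values → pooled ranks: 3.5→8, 6.1→7, 6.2→6
Rank sum = 8 + 7 + 6 = 21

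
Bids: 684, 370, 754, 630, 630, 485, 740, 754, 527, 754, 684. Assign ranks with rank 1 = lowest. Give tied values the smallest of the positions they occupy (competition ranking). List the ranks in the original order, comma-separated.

6, 1, 9, 4, 4, 2, 8, 9, 3, 9, 6

Sorted (ascending): 370, 485, 527, 630, 630, 684, 684, 740, 754, 754, 754
The 2 values of 630 occupy positions 4–5 → each gets rank 4.
The 2 values of 684 occupy positions 6–7 → each gets rank 6.
The 3 values of 754 occupy positions 9–11 → each gets rank 9.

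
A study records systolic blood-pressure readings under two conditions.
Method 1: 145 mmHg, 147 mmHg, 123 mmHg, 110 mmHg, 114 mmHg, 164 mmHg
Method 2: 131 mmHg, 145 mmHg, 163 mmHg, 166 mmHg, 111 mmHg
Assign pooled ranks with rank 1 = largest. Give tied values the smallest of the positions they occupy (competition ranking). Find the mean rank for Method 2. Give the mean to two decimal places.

5.20

Sorted (descending): 166, 164, 163, 147, 145, 145, 131, 123, 114, 111, 110
The 2 values of 145 occupy positions 5–6 → each gets rank 5.
Method 2 values → pooled ranks: 131→7, 145→5, 163→3, 166→1, 111→10
Mean rank = (7 + 5 + 3 + 1 + 10) / 5 = 5.20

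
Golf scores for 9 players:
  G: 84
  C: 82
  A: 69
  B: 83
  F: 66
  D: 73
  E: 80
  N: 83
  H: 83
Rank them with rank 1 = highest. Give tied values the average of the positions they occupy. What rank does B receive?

Sorted (descending): 84, 83, 83, 83, 82, 80, 73, 69, 66
The 3 values of 83 occupy positions 2–4 → average rank 3.
B has value 83 → rank 3.

3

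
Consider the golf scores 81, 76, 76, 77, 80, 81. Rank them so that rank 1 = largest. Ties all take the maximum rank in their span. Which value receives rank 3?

80

Sorted (descending): 81, 81, 80, 77, 76, 76
The 2 values of 81 occupy positions 1–2 → each gets rank 2.
The 2 values of 76 occupy positions 5–6 → each gets rank 6.
Rank 3 → value 80.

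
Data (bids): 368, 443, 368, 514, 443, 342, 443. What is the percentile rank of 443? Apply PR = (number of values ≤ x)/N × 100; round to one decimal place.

85.7

N = 7.
Strictly below 443: 3. Equal to 443: 3.
PR = 6/7 × 100 = 85.7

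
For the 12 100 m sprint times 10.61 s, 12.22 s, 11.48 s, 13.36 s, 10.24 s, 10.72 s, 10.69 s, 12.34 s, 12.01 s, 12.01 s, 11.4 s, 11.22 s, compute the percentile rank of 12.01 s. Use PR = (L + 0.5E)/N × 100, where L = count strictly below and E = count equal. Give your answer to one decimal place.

66.7

N = 12.
Strictly below 12.01: 7. Equal to 12.01: 2.
PR = (7 + 0.5·2)/12 × 100 = 66.7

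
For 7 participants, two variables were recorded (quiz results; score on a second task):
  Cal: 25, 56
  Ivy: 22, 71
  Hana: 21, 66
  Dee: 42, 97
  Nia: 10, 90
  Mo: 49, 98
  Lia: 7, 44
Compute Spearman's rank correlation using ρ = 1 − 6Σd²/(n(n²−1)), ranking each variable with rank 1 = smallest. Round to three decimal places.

Ranks of variable 1: 5, 4, 3, 6, 2, 7, 1
Ranks of variable 2: 2, 4, 3, 6, 5, 7, 1
d = r₁ − r₂: 3, 0, 0, 0, -3, 0, 0
d²: 9, 0, 0, 0, 9, 0, 0; Σd² = 18
ρ = 1 − 6·18/(7·48) = 1 − 108/336 = 0.679

0.679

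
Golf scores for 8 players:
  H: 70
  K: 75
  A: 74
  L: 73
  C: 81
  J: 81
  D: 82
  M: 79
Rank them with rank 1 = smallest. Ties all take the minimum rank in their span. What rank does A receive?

Sorted (ascending): 70, 73, 74, 75, 79, 81, 81, 82
The 2 values of 81 occupy positions 6–7 → each gets rank 6.
A has value 74 → rank 3.

3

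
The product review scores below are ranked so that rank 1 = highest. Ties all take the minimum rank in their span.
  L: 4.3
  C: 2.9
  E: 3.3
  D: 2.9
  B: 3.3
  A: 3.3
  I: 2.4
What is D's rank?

Sorted (descending): 4.3, 3.3, 3.3, 3.3, 2.9, 2.9, 2.4
The 3 values of 3.3 occupy positions 2–4 → each gets rank 2.
The 2 values of 2.9 occupy positions 5–6 → each gets rank 5.
D has value 2.9 → rank 5.

5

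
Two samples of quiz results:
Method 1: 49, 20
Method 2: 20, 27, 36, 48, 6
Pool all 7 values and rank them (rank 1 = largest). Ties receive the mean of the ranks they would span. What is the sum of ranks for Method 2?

21.5

Sorted (descending): 49, 48, 36, 27, 20, 20, 6
The 2 values of 20 occupy positions 5–6 → average rank (5+6)/2 = 5.5.
Method 2 values → pooled ranks: 20→5.5, 27→4, 36→3, 48→2, 6→7
Rank sum = 5.5 + 4 + 3 + 2 + 7 = 21.5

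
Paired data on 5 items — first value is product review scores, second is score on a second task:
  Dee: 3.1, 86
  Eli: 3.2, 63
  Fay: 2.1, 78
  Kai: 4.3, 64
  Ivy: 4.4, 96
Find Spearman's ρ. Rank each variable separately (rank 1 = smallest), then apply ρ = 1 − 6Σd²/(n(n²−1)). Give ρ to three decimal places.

0.200

Ranks of variable 1: 2, 3, 1, 4, 5
Ranks of variable 2: 4, 1, 3, 2, 5
d = r₁ − r₂: -2, 2, -2, 2, 0
d²: 4, 4, 4, 4, 0; Σd² = 16
ρ = 1 − 6·16/(5·24) = 1 − 96/120 = 0.200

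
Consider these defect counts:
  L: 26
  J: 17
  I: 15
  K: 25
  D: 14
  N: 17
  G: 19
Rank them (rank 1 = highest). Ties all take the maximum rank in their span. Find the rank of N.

5

Sorted (descending): 26, 25, 19, 17, 17, 15, 14
The 2 values of 17 occupy positions 4–5 → each gets rank 5.
N has value 17 → rank 5.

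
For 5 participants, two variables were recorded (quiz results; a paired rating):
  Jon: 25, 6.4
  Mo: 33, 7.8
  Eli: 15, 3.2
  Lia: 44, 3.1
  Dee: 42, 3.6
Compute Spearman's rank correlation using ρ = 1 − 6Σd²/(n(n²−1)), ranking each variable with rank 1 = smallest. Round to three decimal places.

-0.300

Ranks of variable 1: 2, 3, 1, 5, 4
Ranks of variable 2: 4, 5, 2, 1, 3
d = r₁ − r₂: -2, -2, -1, 4, 1
d²: 4, 4, 1, 16, 1; Σd² = 26
ρ = 1 − 6·26/(5·24) = 1 − 156/120 = -0.300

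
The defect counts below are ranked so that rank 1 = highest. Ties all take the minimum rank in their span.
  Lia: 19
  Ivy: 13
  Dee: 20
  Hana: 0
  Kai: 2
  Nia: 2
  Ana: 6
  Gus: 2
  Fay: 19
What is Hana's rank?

9

Sorted (descending): 20, 19, 19, 13, 6, 2, 2, 2, 0
The 2 values of 19 occupy positions 2–3 → each gets rank 2.
The 3 values of 2 occupy positions 6–8 → each gets rank 6.
Hana has value 0 → rank 9.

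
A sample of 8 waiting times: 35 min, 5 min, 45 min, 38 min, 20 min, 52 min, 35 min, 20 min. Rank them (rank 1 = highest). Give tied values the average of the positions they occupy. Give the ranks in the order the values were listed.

4.5, 8, 2, 3, 6.5, 1, 4.5, 6.5

Sorted (descending): 52, 45, 38, 35, 35, 20, 20, 5
The 2 values of 35 occupy positions 4–5 → average rank (4+5)/2 = 4.5.
The 2 values of 20 occupy positions 6–7 → average rank (6+7)/2 = 6.5.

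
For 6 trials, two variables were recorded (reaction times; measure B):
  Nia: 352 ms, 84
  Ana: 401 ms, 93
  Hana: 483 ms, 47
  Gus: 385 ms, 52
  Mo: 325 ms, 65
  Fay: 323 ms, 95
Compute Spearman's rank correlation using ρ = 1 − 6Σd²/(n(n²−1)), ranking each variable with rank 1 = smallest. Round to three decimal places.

Ranks of variable 1: 3, 5, 6, 4, 2, 1
Ranks of variable 2: 4, 5, 1, 2, 3, 6
d = r₁ − r₂: -1, 0, 5, 2, -1, -5
d²: 1, 0, 25, 4, 1, 25; Σd² = 56
ρ = 1 − 6·56/(6·35) = 1 − 336/210 = -0.600

-0.600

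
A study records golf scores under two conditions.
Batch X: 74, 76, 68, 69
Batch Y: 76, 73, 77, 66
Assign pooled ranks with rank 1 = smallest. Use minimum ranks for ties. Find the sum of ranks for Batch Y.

19

Sorted (ascending): 66, 68, 69, 73, 74, 76, 76, 77
The 2 values of 76 occupy positions 6–7 → each gets rank 6.
Batch Y values → pooled ranks: 76→6, 73→4, 77→8, 66→1
Rank sum = 6 + 4 + 8 + 1 = 19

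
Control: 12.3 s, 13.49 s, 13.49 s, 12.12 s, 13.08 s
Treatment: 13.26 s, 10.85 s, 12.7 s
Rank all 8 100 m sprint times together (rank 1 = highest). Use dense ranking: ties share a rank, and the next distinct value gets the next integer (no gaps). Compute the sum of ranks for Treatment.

13

Sorted (descending): 13.49, 13.49, 13.26, 13.08, 12.7, 12.3, 12.12, 10.85
The 2 values of 13.49 share dense rank 1.
Remaining distinct values take the next consecutive integers.
Treatment values → pooled ranks: 13.26→2, 10.85→7, 12.7→4
Rank sum = 2 + 7 + 4 = 13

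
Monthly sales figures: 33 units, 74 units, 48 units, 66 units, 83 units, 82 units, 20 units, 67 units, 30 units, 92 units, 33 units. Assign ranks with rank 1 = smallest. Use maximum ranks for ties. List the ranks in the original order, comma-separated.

Sorted (ascending): 20, 30, 33, 33, 48, 66, 67, 74, 82, 83, 92
The 2 values of 33 occupy positions 3–4 → each gets rank 4.

4, 8, 5, 6, 10, 9, 1, 7, 2, 11, 4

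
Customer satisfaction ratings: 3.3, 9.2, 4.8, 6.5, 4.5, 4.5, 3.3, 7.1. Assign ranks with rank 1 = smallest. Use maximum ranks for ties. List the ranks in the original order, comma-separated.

Sorted (ascending): 3.3, 3.3, 4.5, 4.5, 4.8, 6.5, 7.1, 9.2
The 2 values of 3.3 occupy positions 1–2 → each gets rank 2.
The 2 values of 4.5 occupy positions 3–4 → each gets rank 4.

2, 8, 5, 6, 4, 4, 2, 7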